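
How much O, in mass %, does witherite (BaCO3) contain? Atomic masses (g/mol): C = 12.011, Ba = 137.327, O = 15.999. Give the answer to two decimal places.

24.32 mass %

Molar mass of BaCO3: 1*137.327 + 1*12.011 + 3*15.999 = 197.335 g/mol.
Mass of O per formula unit: 3 × 15.999 = 47.997 g.
Weight fraction O = 47.997 / 197.335 = 0.2432.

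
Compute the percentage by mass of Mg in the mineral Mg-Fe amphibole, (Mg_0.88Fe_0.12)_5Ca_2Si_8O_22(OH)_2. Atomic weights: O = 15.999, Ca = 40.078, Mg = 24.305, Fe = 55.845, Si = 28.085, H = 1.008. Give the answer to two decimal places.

12.86 wt%

M((Mg_0.88Fe_0.12)_5Ca_2Si_8O_22(OH)_2) = 831.277 g/mol.
Mg contributes 4.40 × 24.305 = 106.942 g per mole.
106.942/831.277 = 0.1286 → 12.86%.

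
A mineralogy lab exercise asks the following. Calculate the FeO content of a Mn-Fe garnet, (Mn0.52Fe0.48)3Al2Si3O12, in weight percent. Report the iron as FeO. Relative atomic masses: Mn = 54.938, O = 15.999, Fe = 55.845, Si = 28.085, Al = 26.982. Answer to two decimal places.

Formula mass = 496.327 g/mol.
1.44 Fe → 1.4400 mol FeO per formula unit; M(FeO) = 71.844, so FeO mass = 103.455 g.
103.455/496.327 × 100 = 20.84 wt%.

20.84 wt%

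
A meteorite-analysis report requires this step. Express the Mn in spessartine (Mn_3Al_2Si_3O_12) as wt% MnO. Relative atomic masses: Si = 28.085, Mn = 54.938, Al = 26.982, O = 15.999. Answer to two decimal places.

42.99 wt%

M(Mn_3Al_2Si_3O_12) = 495.021 g/mol; M(MnO) = 70.937 g/mol.
Moles MnO per formula unit = 3 Mn ÷ 1 = 3.0000.
MnO fraction = (3.0000 × 70.937) / 495.021 = 212.811/495.021 = 0.4299.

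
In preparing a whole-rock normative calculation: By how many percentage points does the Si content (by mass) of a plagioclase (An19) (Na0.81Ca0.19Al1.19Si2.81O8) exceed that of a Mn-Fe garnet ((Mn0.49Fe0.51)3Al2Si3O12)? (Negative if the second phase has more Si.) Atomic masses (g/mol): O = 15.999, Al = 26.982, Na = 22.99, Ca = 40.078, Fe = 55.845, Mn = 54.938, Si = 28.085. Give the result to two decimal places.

12.78 percentage points

M(Na0.81Ca0.19Al1.19Si2.81O8) = 265.256 g/mol, so wt% Si = 78.919/265.256 × 100 = 29.75%.
M((Mn0.49Fe0.51)3Al2Si3O12) = 496.409 g/mol, so wt% Si = 84.255/496.409 × 100 = 16.97%.
29.75 − 16.97 = 12.78 pp.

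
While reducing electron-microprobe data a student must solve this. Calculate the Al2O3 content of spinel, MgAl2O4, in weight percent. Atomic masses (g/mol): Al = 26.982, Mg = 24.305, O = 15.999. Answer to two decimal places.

Formula mass = 142.265 g/mol.
2 Al → 1.0000 mol Al2O3 per formula unit; M(Al2O3) = 101.961, so Al2O3 mass = 101.961 g.
101.961/142.265 × 100 = 71.67 wt%.

71.67 wt%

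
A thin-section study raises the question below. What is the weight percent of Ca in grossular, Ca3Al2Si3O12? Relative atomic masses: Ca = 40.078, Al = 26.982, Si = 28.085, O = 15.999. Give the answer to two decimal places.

M(Ca3Al2Si3O12) = 450.441 g/mol.
Ca contributes 3 × 40.078 = 120.234 g per mole.
120.234/450.441 = 0.2669 → 26.69%.

26.69 mass %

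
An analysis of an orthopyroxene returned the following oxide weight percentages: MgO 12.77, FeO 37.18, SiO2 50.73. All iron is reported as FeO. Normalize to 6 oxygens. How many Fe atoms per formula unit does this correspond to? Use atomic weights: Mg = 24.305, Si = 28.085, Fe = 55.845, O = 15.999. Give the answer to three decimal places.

12.77 wt% MgO ÷ 40.304 g/mol = 0.31684 mol, giving 0.31684 Mg and 0.31684 O.
37.18 wt% FeO ÷ 71.844 g/mol = 0.51751 mol, giving 0.51751 Fe and 0.51751 O.
50.73 wt% SiO2 ÷ 60.083 g/mol = 0.84433 mol, giving 0.84433 Si and 1.68866 O.
Oxygen sums to 2.52301; scaling by 6/2.52301 = 2.37811 puts the formula on 6 O.
Fe: 0.51751 × 2.37811 = 1.231 atoms per formula unit.

1.231 Fe apfu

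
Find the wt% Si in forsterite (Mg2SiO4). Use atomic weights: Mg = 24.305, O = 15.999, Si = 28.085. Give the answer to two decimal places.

Molar mass of Mg2SiO4: 2×24.305 + 1×28.085 + 4×15.999 = 140.691 g/mol.
Mass of Si per formula unit: 1 × 28.085 = 28.085 g.
Weight fraction Si = 28.085 / 140.691 = 0.1996.

19.96 weight percent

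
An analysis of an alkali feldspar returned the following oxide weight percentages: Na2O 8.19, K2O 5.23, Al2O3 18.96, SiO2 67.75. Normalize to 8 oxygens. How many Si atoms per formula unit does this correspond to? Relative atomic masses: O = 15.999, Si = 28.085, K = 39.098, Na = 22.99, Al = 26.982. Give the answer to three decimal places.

Na2O: 8.19/61.979 = 0.13214 mol → 0.26428 mol Na, 0.13214 mol O.
K2O: 5.23/94.195 = 0.05552 mol → 0.11104 mol K, 0.05552 mol O.
Al2O3: 18.96/101.961 = 0.18595 mol → 0.37190 mol Al, 0.55785 mol O.
SiO2: 67.75/60.083 = 1.12761 mol → 1.12761 mol Si, 2.25522 mol O.
Total oxygen = 3.00073 mol. Normalization factor = 8/3.00073 = 2.66602.
Si per 8 O = 1.12761 × 2.66602 = 3.006.

3.006 Si apfu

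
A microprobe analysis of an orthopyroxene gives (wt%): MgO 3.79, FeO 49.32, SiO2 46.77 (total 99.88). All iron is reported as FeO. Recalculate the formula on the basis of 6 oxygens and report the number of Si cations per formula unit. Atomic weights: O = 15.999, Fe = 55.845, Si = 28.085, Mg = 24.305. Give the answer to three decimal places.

MgO (M=40.304): mol = 0.09404; Mg = 0.09404, O = 0.09404.
FeO (M=71.844): mol = 0.68649; Fe = 0.68649, O = 0.68649.
SiO2 (M=60.083): mol = 0.77842; Si = 0.77842, O = 1.55684.
ΣO = 2.33737; factor = 6/ΣO = 2.56699.
Si apfu = 0.77842 × 2.56699 = 1.998.

1.998 Si apfu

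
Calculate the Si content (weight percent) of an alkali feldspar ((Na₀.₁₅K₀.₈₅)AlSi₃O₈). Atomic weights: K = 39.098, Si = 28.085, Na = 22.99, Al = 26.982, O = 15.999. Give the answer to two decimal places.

30.54 weight percent

Molar mass of (Na₀.₁₅K₀.₈₅)AlSi₃O₈: 0.15·22.99 + 0.85·39.098 + 1·26.982 + 3·28.085 + 8·15.999 = 275.911 g/mol.
Mass of Si per formula unit: 3 × 28.085 = 84.255 g.
Weight fraction Si = 84.255 / 275.911 = 0.3054.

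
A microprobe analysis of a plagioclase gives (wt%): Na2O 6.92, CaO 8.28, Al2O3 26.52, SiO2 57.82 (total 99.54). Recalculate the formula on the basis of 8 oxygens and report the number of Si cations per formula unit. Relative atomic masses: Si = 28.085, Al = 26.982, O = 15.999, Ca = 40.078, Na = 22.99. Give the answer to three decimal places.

2.597 Si apfu

6.92 wt% Na2O ÷ 61.979 g/mol = 0.11165 mol, giving 0.22330 Na and 0.11165 O.
8.28 wt% CaO ÷ 56.077 g/mol = 0.14765 mol, giving 0.14765 Ca and 0.14765 O.
26.52 wt% Al2O3 ÷ 101.961 g/mol = 0.26010 mol, giving 0.52020 Al and 0.78030 O.
57.82 wt% SiO2 ÷ 60.083 g/mol = 0.96234 mol, giving 0.96234 Si and 1.92468 O.
Oxygen sums to 2.96428; scaling by 8/2.96428 = 2.69880 puts the formula on 8 O.
Si: 0.96234 × 2.69880 = 2.597 atoms per formula unit.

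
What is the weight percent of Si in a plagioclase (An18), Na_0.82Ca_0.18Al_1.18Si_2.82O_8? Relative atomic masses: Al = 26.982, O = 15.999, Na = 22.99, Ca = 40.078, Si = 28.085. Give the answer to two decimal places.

Formula mass = 0.82*22.99 + 0.18*40.078 + 1.18*26.982 + 2.82*28.085 + 8*15.999 = 265.096 g/mol, of which 79.200 g is Si.
So Si makes up 79.200/265.096 = 0.2988 of the mass, i.e. 29.88%.

29.88 weight percent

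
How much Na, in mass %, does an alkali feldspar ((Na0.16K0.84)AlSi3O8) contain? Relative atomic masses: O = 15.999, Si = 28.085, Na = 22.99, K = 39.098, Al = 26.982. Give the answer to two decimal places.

Formula mass = 0.16×22.99 + 0.84×39.098 + 1×26.982 + 3×28.085 + 8×15.999 = 275.750 g/mol, of which 3.678 g is Na.
So Na makes up 3.678/275.750 = 0.0133 of the mass, i.e. 1.33%.

1.33 mass %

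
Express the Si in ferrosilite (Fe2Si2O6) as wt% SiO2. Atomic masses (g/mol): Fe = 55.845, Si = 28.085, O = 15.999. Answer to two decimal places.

45.54 wt%

Formula mass = 263.854 g/mol.
2 Si → 2.0000 mol SiO2 per formula unit; M(SiO2) = 60.083, so SiO2 mass = 120.166 g.
120.166/263.854 × 100 = 45.54 wt%.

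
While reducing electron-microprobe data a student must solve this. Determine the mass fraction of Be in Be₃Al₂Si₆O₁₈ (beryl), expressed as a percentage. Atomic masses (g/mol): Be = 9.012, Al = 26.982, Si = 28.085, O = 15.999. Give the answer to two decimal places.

Molar mass of Be₃Al₂Si₆O₁₈: 3·9.012 + 2·26.982 + 6·28.085 + 18·15.999 = 537.492 g/mol.
Mass of Be per formula unit: 3 × 9.012 = 27.036 g.
Weight fraction Be = 27.036 / 537.492 = 0.0503.

5.03 weight percent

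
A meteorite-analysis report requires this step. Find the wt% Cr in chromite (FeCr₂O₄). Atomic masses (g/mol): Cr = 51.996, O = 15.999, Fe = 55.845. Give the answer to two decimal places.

Molar mass of FeCr₂O₄: 1·55.845 + 2·51.996 + 4·15.999 = 223.833 g/mol.
Mass of Cr per formula unit: 2 × 51.996 = 103.992 g.
Weight fraction Cr = 103.992 / 223.833 = 0.4646.

46.46 weight percent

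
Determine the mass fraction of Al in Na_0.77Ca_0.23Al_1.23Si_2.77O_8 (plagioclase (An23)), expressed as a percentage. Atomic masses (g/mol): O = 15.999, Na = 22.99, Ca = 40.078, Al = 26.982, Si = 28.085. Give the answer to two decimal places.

12.48 weight percent

Molar mass of Na_0.77Ca_0.23Al_1.23Si_2.77O_8: 0.77*22.99 + 0.23*40.078 + 1.23*26.982 + 2.77*28.085 + 8*15.999 = 265.896 g/mol.
Mass of Al per formula unit: 1.23 × 26.982 = 33.188 g.
Weight fraction Al = 33.188 / 265.896 = 0.1248.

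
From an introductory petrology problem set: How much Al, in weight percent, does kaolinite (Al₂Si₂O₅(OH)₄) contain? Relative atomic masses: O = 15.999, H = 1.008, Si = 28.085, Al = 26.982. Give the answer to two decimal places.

20.90 weight percent

M(Al₂Si₂O₅(OH)₄) = 258.157 g/mol.
Al contributes 2 × 26.982 = 53.964 g per mole.
53.964/258.157 = 0.2090 → 20.90%.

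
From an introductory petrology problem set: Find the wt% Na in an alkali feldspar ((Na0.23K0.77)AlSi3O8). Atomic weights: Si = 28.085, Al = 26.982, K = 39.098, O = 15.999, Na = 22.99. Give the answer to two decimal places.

1.93 mass %

Molar mass of (Na0.23K0.77)AlSi3O8: 0.23*22.99 + 0.77*39.098 + 1*26.982 + 3*28.085 + 8*15.999 = 274.622 g/mol.
Mass of Na per formula unit: 0.23 × 22.99 = 5.288 g.
Weight fraction Na = 5.288 / 274.622 = 0.0193.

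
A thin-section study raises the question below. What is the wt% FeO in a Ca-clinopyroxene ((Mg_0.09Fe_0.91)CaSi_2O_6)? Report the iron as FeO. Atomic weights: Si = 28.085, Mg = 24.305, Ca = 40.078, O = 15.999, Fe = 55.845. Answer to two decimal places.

26.66 wt%

Molar mass of (Mg_0.09Fe_0.91)CaSi_2O_6 = 0.09×24.305 + 0.91×55.845 + 1×40.078 + 2×28.085 + 6×15.999 = 245.248 g/mol.
Each formula unit contains 0.91 Fe, equivalent to 0.91/1 = 0.9100 mol FeO.
M(FeO) = 1×55.845 + 1×15.999 = 71.844 g/mol.
Mass of FeO per formula unit = 0.9100 × 71.844 = 65.378 g.
FeO wt% = 65.378 / 245.248 × 100 = 26.66%.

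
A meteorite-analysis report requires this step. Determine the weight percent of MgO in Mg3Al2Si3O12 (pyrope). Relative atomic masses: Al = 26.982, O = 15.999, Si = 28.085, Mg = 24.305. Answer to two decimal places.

29.99 wt%

M(Mg3Al2Si3O12) = 403.122 g/mol; M(MgO) = 40.304 g/mol.
Moles MgO per formula unit = 3 Mg ÷ 1 = 3.0000.
MgO fraction = (3.0000 × 40.304) / 403.122 = 120.912/403.122 = 0.2999.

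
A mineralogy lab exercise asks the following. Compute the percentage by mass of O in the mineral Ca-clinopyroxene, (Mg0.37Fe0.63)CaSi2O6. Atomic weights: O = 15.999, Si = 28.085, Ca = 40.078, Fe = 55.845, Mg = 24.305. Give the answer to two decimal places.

M((Mg0.37Fe0.63)CaSi2O6) = 236.417 g/mol.
O contributes 6 × 15.999 = 95.994 g per mole.
95.994/236.417 = 0.4060 → 40.60%.

40.60 weight percent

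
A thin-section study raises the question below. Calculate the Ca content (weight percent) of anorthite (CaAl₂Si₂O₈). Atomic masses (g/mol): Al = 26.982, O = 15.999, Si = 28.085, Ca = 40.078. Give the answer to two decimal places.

Formula mass = 1×40.078 + 2×26.982 + 2×28.085 + 8×15.999 = 278.204 g/mol, of which 40.078 g is Ca.
So Ca makes up 40.078/278.204 = 0.1441 of the mass, i.e. 14.41%.

14.41 weight percent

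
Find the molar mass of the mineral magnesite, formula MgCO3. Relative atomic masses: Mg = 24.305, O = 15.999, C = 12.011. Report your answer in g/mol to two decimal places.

84.31 g/mol

Mg: 1 × 24.305 = 24.3050
C: 1 × 12.011 = 12.0110
O: 3 × 15.999 = 47.9970
Summing the contributions gives the formula mass.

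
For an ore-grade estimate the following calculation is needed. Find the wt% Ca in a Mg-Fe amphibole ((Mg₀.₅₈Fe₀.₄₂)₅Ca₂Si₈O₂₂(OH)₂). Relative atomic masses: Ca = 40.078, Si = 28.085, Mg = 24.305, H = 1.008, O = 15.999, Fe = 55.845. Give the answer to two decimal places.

9.12 wt%

Molar mass of (Mg₀.₅₈Fe₀.₄₂)₅Ca₂Si₈O₂₂(OH)₂: 2.90·24.305 + 2.10·55.845 + 2·40.078 + 8·28.085 + 24·15.999 + 2·1.008 = 878.587 g/mol.
Mass of Ca per formula unit: 2 × 40.078 = 80.156 g.
Weight fraction Ca = 80.156 / 878.587 = 0.0912.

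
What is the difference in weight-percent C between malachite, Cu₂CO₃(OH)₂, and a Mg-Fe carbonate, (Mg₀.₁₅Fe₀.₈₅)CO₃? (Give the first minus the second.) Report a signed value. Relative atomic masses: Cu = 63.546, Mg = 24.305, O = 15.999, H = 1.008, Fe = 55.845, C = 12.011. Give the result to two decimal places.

C in Cu₂CO₃(OH)₂: molar mass 221.114 g/mol; 1×12.011 = 12.011 g → 5.43 wt%.
C in (Mg₀.₁₅Fe₀.₈₅)CO₃: molar mass 111.122 g/mol; 1×12.011 = 12.011 g → 10.81 wt%.
Difference = 5.43 − 10.81 = -5.38 percentage points.

-5.38 percentage points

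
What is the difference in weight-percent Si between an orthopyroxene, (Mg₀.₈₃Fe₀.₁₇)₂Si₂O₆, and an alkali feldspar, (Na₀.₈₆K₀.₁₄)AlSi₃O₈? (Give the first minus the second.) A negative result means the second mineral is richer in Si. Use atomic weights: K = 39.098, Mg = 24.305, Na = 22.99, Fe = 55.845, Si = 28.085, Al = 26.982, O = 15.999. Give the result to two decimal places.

-5.30 percentage points

M((Mg₀.₈₃Fe₀.₁₇)₂Si₂O₆) = 211.498 g/mol, so wt% Si = 56.170/211.498 × 100 = 26.56%.
M((Na₀.₈₆K₀.₁₄)AlSi₃O₈) = 264.474 g/mol, so wt% Si = 84.255/264.474 × 100 = 31.86%.
26.56 − 31.86 = -5.30 pp.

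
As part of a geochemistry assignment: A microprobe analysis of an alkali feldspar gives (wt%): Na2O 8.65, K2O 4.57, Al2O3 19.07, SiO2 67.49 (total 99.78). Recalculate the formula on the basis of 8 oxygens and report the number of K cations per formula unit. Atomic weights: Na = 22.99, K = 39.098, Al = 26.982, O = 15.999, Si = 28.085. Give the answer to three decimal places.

0.259 K apfu

Na2O (M=61.979): mol = 0.13956; Na = 0.27912, O = 0.13956.
K2O (M=94.195): mol = 0.04852; K = 0.09704, O = 0.04852.
Al2O3 (M=101.961): mol = 0.18703; Al = 0.37406, O = 0.56109.
SiO2 (M=60.083): mol = 1.12328; Si = 1.12328, O = 2.24656.
ΣO = 2.99573; factor = 8/ΣO = 2.67047.
K apfu = 0.09704 × 2.67047 = 0.259.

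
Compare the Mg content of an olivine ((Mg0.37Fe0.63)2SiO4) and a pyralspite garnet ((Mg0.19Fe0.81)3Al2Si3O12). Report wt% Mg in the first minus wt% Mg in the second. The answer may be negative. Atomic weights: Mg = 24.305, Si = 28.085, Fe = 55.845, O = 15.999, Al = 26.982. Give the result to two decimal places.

Mg in (Mg0.37Fe0.63)2SiO4: molar mass 180.431 g/mol; 0.74×24.305 = 17.986 g → 9.97 wt%.
Mg in (Mg0.19Fe0.81)3Al2Si3O12: molar mass 479.764 g/mol; 0.57×24.305 = 13.854 g → 2.89 wt%.
Difference = 9.97 − 2.89 = 7.08 percentage points.

7.08 percentage points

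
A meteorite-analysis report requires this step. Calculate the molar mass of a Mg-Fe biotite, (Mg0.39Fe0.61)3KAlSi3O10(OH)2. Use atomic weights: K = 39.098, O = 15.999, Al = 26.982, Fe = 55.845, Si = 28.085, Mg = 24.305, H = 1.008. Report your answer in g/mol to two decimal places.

474.97 g/mol

The formula mass is the sum 1.17*24.305 + 1.83*55.845 + 1*39.098 + 1*26.982 + 3*28.085 + 12*15.999 + 2*1.008.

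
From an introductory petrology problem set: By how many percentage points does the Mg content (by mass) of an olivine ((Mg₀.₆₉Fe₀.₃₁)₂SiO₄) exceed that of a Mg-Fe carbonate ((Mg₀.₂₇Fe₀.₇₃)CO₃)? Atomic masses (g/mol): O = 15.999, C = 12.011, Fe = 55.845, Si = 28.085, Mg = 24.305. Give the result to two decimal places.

First mineral: 33.541 g Mg in 160.246 g formula = 20.93 wt% Mg.
Second mineral: 6.562 g Mg in 107.337 g formula = 6.11 wt% Mg.
20.93% − 6.11% gives a difference of 14.82 percentage points.

14.82 percentage points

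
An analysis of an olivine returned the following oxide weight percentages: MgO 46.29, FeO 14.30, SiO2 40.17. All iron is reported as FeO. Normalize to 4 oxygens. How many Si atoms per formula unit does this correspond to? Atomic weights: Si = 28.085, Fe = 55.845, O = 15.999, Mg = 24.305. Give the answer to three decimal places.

46.29 wt% MgO ÷ 40.304 g/mol = 1.14852 mol, giving 1.14852 Mg and 1.14852 O.
14.30 wt% FeO ÷ 71.844 g/mol = 0.19904 mol, giving 0.19904 Fe and 0.19904 O.
40.17 wt% SiO2 ÷ 60.083 g/mol = 0.66858 mol, giving 0.66858 Si and 1.33716 O.
Oxygen sums to 2.68472; scaling by 4/2.68472 = 1.48991 puts the formula on 4 O.
Si: 0.66858 × 1.48991 = 0.996 atoms per formula unit.

0.996 Si apfu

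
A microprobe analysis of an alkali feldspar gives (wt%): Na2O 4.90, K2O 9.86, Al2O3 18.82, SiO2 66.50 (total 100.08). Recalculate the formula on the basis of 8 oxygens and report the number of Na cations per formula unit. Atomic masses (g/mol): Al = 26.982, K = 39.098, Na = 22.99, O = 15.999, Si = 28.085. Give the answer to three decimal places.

4.90 wt% Na2O ÷ 61.979 g/mol = 0.07906 mol, giving 0.15812 Na and 0.07906 O.
9.86 wt% K2O ÷ 94.195 g/mol = 0.10468 mol, giving 0.20936 K and 0.10468 O.
18.82 wt% Al2O3 ÷ 101.961 g/mol = 0.18458 mol, giving 0.36916 Al and 0.55374 O.
66.50 wt% SiO2 ÷ 60.083 g/mol = 1.10680 mol, giving 1.10680 Si and 2.21360 O.
Oxygen sums to 2.95108; scaling by 8/2.95108 = 2.71087 puts the formula on 8 O.
Na: 0.15812 × 2.71087 = 0.429 atoms per formula unit.

0.429 Na apfu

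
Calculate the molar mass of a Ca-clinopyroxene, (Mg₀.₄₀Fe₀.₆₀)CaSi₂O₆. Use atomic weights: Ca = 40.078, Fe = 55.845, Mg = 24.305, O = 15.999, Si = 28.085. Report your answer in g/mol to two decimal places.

235.47 g/mol

The formula mass is the sum 0.40(24.305) + 0.60(55.845) + 1(40.078) + 2(28.085) + 6(15.999).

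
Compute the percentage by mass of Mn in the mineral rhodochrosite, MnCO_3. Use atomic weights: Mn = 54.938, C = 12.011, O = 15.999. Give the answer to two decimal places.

Formula mass = 1·54.938 + 1·12.011 + 3·15.999 = 114.946 g/mol, of which 54.938 g is Mn.
So Mn makes up 54.938/114.946 = 0.4779 of the mass, i.e. 47.79%.

47.79 wt%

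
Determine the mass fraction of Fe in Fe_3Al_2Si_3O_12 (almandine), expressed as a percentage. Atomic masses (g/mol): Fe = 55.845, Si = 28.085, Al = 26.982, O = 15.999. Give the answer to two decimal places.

Molar mass of Fe_3Al_2Si_3O_12: 3×55.845 + 2×26.982 + 3×28.085 + 12×15.999 = 497.742 g/mol.
Mass of Fe per formula unit: 3 × 55.845 = 167.535 g.
Weight fraction Fe = 167.535 / 497.742 = 0.3366.

33.66 wt%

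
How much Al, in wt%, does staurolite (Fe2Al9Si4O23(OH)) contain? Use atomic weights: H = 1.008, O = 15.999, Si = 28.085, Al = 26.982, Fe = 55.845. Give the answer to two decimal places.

Formula mass = 2×55.845 + 9×26.982 + 4×28.085 + 24×15.999 + 1×1.008 = 851.852 g/mol, of which 242.838 g is Al.
So Al makes up 242.838/851.852 = 0.2851 of the mass, i.e. 28.51%.

28.51 wt%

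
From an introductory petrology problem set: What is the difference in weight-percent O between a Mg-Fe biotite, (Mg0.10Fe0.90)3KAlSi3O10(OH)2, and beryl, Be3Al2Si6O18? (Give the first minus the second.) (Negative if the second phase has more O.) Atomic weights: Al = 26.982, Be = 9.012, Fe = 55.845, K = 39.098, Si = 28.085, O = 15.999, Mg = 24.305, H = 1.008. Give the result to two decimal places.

First mineral: 191.988 g O in 502.412 g formula = 38.21 wt% O.
Second mineral: 287.982 g O in 537.492 g formula = 53.58 wt% O.
38.21% − 53.58% gives a difference of -15.37 percentage points.

-15.37 percentage points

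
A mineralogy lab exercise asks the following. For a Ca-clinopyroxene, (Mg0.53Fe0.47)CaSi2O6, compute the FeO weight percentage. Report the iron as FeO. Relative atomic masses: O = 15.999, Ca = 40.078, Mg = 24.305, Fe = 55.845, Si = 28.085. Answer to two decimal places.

Formula mass = 231.371 g/mol.
0.47 Fe → 0.4700 mol FeO per formula unit; M(FeO) = 71.844, so FeO mass = 33.767 g.
33.767/231.371 × 100 = 14.59 wt%.

14.59 wt%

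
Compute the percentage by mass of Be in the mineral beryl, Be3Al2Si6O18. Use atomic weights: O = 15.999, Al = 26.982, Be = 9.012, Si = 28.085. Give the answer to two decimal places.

Formula mass = 3×9.012 + 2×26.982 + 6×28.085 + 18×15.999 = 537.492 g/mol, of which 27.036 g is Be.
So Be makes up 27.036/537.492 = 0.0503 of the mass, i.e. 5.03%.

5.03 wt%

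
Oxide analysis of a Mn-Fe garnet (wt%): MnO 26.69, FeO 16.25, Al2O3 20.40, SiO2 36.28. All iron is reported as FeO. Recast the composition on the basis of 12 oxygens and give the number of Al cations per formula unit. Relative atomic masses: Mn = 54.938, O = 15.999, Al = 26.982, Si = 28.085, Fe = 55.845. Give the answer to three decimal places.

1.992 Al apfu

MnO (M=70.937): mol = 0.37625; Mn = 0.37625, O = 0.37625.
FeO (M=71.844): mol = 0.22618; Fe = 0.22618, O = 0.22618.
Al2O3 (M=101.961): mol = 0.20008; Al = 0.40016, O = 0.60024.
SiO2 (M=60.083): mol = 0.60383; Si = 0.60383, O = 1.20766.
ΣO = 2.41033; factor = 12/ΣO = 4.97857.
Al apfu = 0.40016 × 4.97857 = 1.992.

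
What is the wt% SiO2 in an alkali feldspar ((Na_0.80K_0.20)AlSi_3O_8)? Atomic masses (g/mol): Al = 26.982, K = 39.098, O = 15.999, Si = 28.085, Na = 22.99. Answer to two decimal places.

M((Na_0.80K_0.20)AlSi_3O_8) = 265.441 g/mol; M(SiO2) = 60.083 g/mol.
Moles SiO2 per formula unit = 3 Si ÷ 1 = 3.0000.
SiO2 fraction = (3.0000 × 60.083) / 265.441 = 180.249/265.441 = 0.6791.

67.91 wt%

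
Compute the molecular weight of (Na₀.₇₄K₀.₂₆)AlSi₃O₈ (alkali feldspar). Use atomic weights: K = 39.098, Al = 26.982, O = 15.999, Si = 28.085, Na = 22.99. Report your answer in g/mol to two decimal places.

M = 0.74*22.99 + 0.26*39.098 + 1*26.982 + 3*28.085 + 8*15.999

266.41 g/mol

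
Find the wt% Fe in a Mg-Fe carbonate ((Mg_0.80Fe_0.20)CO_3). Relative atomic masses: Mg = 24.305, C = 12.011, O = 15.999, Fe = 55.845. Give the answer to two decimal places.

Formula mass = 0.80×24.305 + 0.20×55.845 + 1×12.011 + 3×15.999 = 90.621 g/mol, of which 11.169 g is Fe.
So Fe makes up 11.169/90.621 = 0.1232 of the mass, i.e. 12.32%.

12.32 weight percent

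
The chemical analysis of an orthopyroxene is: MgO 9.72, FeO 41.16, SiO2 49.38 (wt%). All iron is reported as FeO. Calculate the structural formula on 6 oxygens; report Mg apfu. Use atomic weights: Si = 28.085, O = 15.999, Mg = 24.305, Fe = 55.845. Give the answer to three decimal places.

0.589 Mg apfu

9.72 wt% MgO ÷ 40.304 g/mol = 0.24117 mol, giving 0.24117 Mg and 0.24117 O.
41.16 wt% FeO ÷ 71.844 g/mol = 0.57291 mol, giving 0.57291 Fe and 0.57291 O.
49.38 wt% SiO2 ÷ 60.083 g/mol = 0.82186 mol, giving 0.82186 Si and 1.64372 O.
Oxygen sums to 2.45780; scaling by 6/2.45780 = 2.44121 puts the formula on 6 O.
Mg: 0.24117 × 2.44121 = 0.589 atoms per formula unit.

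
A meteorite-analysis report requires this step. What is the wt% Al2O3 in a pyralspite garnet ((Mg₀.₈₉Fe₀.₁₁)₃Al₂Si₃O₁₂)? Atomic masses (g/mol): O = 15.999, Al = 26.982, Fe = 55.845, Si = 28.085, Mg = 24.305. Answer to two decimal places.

Formula mass = 413.530 g/mol.
2 Al → 1.0000 mol Al2O3 per formula unit; M(Al2O3) = 101.961, so Al2O3 mass = 101.961 g.
101.961/413.530 × 100 = 24.66 wt%.

24.66 wt%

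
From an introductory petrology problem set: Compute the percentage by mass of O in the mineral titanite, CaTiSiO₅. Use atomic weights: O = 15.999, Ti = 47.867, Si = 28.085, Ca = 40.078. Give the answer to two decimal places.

40.81 wt%

Molar mass of CaTiSiO₅: 1*40.078 + 1*47.867 + 1*28.085 + 5*15.999 = 196.025 g/mol.
Mass of O per formula unit: 5 × 15.999 = 79.995 g.
Weight fraction O = 79.995 / 196.025 = 0.4081.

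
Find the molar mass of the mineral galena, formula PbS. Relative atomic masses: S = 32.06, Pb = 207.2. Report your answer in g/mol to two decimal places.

Pb: 1 × 207.2 = 207.2000
S: 1 × 32.06 = 32.0600
Summing the contributions gives the formula mass.

239.26 g/mol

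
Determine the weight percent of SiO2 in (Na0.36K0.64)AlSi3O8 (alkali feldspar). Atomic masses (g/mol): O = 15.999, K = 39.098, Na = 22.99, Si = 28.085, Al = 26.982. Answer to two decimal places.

66.14 wt%

M((Na0.36K0.64)AlSi3O8) = 272.528 g/mol; M(SiO2) = 60.083 g/mol.
Moles SiO2 per formula unit = 3 Si ÷ 1 = 3.0000.
SiO2 fraction = (3.0000 × 60.083) / 272.528 = 180.249/272.528 = 0.6614.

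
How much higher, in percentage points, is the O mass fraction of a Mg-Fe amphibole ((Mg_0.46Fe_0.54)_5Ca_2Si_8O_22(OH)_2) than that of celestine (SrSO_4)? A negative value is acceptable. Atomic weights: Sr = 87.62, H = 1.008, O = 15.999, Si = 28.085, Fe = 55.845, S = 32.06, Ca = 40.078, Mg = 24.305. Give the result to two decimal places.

7.94 percentage points

O in (Mg_0.46Fe_0.54)_5Ca_2Si_8O_22(OH)_2: molar mass 897.511 g/mol; 24×15.999 = 383.976 g → 42.78 wt%.
O in SrSO_4: molar mass 183.676 g/mol; 4×15.999 = 63.996 g → 34.84 wt%.
Difference = 42.78 − 34.84 = 7.94 percentage points.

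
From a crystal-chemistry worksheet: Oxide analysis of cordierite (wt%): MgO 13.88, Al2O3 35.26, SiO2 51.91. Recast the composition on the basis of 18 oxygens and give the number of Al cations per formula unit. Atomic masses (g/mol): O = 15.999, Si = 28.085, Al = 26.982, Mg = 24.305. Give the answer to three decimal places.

MgO (M=40.304): mol = 0.34438; Mg = 0.34438, O = 0.34438.
Al2O3 (M=101.961): mol = 0.34582; Al = 0.69164, O = 1.03746.
SiO2 (M=60.083): mol = 0.86397; Si = 0.86397, O = 1.72794.
ΣO = 3.10978; factor = 18/ΣO = 5.78819.
Al apfu = 0.69164 × 5.78819 = 4.003.

4.003 Al apfu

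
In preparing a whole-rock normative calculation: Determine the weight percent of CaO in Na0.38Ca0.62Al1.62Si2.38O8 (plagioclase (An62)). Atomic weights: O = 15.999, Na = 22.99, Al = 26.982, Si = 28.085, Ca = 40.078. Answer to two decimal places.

Molar mass of Na0.38Ca0.62Al1.62Si2.38O8 = 0.38·22.99 + 0.62·40.078 + 1.62·26.982 + 2.38·28.085 + 8·15.999 = 272.130 g/mol.
Each formula unit contains 0.62 Ca, equivalent to 0.62/1 = 0.6200 mol CaO.
M(CaO) = 1×40.078 + 1×15.999 = 56.077 g/mol.
Mass of CaO per formula unit = 0.6200 × 56.077 = 34.768 g.
CaO wt% = 34.768 / 272.130 × 100 = 12.78%.

12.78 wt%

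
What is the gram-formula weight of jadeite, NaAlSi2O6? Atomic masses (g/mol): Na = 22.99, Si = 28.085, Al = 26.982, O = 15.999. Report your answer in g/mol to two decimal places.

The formula mass is the sum 1(22.99) + 1(26.982) + 2(28.085) + 6(15.999).

202.14 g/mol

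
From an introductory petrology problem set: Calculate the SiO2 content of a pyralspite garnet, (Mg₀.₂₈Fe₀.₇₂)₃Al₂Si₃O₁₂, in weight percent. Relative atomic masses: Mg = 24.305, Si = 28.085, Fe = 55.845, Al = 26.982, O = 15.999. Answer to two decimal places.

M((Mg₀.₂₈Fe₀.₇₂)₃Al₂Si₃O₁₂) = 471.248 g/mol; M(SiO2) = 60.083 g/mol.
Moles SiO2 per formula unit = 3 Si ÷ 1 = 3.0000.
SiO2 fraction = (3.0000 × 60.083) / 471.248 = 180.249/471.248 = 0.3825.

38.25 wt%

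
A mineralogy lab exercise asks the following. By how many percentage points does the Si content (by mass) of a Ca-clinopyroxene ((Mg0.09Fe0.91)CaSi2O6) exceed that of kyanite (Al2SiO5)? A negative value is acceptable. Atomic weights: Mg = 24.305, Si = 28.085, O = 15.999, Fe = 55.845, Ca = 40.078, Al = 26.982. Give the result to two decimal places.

5.57 percentage points

First mineral: 56.170 g Si in 245.248 g formula = 22.90 wt% Si.
Second mineral: 28.085 g Si in 162.044 g formula = 17.33 wt% Si.
22.90% − 17.33% gives a difference of 5.57 percentage points.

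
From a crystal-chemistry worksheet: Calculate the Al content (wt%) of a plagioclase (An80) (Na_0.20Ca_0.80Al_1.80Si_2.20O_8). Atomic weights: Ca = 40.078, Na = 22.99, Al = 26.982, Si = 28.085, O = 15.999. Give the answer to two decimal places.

17.66 wt%

Formula mass = 0.20×22.99 + 0.80×40.078 + 1.80×26.982 + 2.20×28.085 + 8×15.999 = 275.007 g/mol, of which 48.568 g is Al.
So Al makes up 48.568/275.007 = 0.1766 of the mass, i.e. 17.66%.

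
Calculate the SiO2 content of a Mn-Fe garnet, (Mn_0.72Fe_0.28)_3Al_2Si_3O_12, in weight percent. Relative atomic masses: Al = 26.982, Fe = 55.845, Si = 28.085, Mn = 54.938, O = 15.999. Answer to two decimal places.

36.36 wt%

Molar mass of (Mn_0.72Fe_0.28)_3Al_2Si_3O_12 = 2.16×54.938 + 0.84×55.845 + 2×26.982 + 3×28.085 + 12×15.999 = 495.783 g/mol.
Each formula unit contains 3 Si, equivalent to 3/1 = 3.0000 mol SiO2.
M(SiO2) = 1×28.085 + 2×15.999 = 60.083 g/mol.
Mass of SiO2 per formula unit = 3.0000 × 60.083 = 180.249 g.
SiO2 wt% = 180.249 / 495.783 × 100 = 36.36%.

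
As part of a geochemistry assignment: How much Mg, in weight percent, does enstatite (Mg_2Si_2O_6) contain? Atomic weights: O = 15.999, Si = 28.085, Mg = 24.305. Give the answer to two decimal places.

M(Mg_2Si_2O_6) = 200.774 g/mol.
Mg contributes 2 × 24.305 = 48.610 g per mole.
48.610/200.774 = 0.2421 → 24.21%.

24.21 weight percent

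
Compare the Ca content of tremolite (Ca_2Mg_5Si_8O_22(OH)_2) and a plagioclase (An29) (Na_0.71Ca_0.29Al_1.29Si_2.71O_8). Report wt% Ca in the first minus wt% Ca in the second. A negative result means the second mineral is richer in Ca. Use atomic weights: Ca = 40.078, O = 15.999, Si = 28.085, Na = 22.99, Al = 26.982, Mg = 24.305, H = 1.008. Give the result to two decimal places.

5.51 percentage points

Ca in Ca_2Mg_5Si_8O_22(OH)_2: molar mass 812.353 g/mol; 2×40.078 = 80.156 g → 9.87 wt%.
Ca in Na_0.71Ca_0.29Al_1.29Si_2.71O_8: molar mass 266.855 g/mol; 0.29×40.078 = 11.623 g → 4.36 wt%.
Difference = 9.87 − 4.36 = 5.51 percentage points.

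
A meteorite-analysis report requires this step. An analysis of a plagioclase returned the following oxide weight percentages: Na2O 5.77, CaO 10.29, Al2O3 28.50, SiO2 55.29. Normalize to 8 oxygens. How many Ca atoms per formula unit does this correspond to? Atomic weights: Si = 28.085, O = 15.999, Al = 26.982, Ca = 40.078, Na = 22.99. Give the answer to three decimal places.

0.497 Ca apfu

5.77 wt% Na2O ÷ 61.979 g/mol = 0.09310 mol, giving 0.18620 Na and 0.09310 O.
10.29 wt% CaO ÷ 56.077 g/mol = 0.18350 mol, giving 0.18350 Ca and 0.18350 O.
28.50 wt% Al2O3 ÷ 101.961 g/mol = 0.27952 mol, giving 0.55904 Al and 0.83856 O.
55.29 wt% SiO2 ÷ 60.083 g/mol = 0.92023 mol, giving 0.92023 Si and 1.84046 O.
Oxygen sums to 2.95562; scaling by 8/2.95562 = 2.70671 puts the formula on 8 O.
Ca: 0.18350 × 2.70671 = 0.497 atoms per formula unit.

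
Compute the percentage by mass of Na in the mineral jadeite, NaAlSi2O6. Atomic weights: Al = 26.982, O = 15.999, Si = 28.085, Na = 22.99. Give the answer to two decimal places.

11.37 wt%

M(NaAlSi2O6) = 202.136 g/mol.
Na contributes 1 × 22.99 = 22.990 g per mole.
22.990/202.136 = 0.1137 → 11.37%.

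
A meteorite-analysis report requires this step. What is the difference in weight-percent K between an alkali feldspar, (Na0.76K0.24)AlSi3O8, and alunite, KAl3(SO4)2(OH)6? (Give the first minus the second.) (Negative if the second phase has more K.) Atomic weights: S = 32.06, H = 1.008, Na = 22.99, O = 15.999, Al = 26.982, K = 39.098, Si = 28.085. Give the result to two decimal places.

-5.91 percentage points

K in (Na0.76K0.24)AlSi3O8: molar mass 266.085 g/mol; 0.24×39.098 = 9.384 g → 3.53 wt%.
K in KAl3(SO4)2(OH)6: molar mass 414.198 g/mol; 1×39.098 = 39.098 g → 9.44 wt%.
Difference = 3.53 − 9.44 = -5.91 percentage points.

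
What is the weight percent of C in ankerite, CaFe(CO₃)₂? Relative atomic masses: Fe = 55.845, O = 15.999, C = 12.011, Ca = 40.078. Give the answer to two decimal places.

Molar mass of CaFe(CO₃)₂: 1×40.078 + 1×55.845 + 2×12.011 + 6×15.999 = 215.939 g/mol.
Mass of C per formula unit: 2 × 12.011 = 24.022 g.
Weight fraction C = 24.022 / 215.939 = 0.1112.

11.12 weight percent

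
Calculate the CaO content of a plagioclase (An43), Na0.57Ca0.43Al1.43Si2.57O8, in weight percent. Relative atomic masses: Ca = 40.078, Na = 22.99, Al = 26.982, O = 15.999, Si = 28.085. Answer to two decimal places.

8.96 wt%

Formula mass = 269.093 g/mol.
0.43 Ca → 0.4300 mol CaO per formula unit; M(CaO) = 56.077, so CaO mass = 24.113 g.
24.113/269.093 × 100 = 8.96 wt%.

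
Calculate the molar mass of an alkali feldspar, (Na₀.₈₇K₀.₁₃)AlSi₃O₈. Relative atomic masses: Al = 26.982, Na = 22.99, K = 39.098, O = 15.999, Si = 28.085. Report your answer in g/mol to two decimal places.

264.31 g/mol

The formula mass is the sum 0.87*22.99 + 0.13*39.098 + 1*26.982 + 3*28.085 + 8*15.999.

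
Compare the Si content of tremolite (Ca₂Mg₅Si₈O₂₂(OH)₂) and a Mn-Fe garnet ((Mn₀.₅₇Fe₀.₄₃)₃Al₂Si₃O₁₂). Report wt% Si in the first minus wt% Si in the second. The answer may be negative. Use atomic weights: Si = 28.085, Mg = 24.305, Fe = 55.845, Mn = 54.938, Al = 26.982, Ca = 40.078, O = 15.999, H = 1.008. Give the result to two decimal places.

10.68 percentage points

M(Ca₂Mg₅Si₈O₂₂(OH)₂) = 812.353 g/mol, so wt% Si = 224.680/812.353 × 100 = 27.66%.
M((Mn₀.₅₇Fe₀.₄₃)₃Al₂Si₃O₁₂) = 496.191 g/mol, so wt% Si = 84.255/496.191 × 100 = 16.98%.
27.66 − 16.98 = 10.68 pp.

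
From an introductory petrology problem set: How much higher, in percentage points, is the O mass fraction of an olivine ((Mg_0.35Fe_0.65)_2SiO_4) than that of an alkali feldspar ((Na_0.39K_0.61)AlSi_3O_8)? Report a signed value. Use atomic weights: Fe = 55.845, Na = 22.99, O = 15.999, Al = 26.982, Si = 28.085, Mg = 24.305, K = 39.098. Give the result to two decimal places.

O in (Mg_0.35Fe_0.65)_2SiO_4: molar mass 181.693 g/mol; 4×15.999 = 63.996 g → 35.22 wt%.
O in (Na_0.39K_0.61)AlSi_3O_8: molar mass 272.045 g/mol; 8×15.999 = 127.992 g → 47.05 wt%.
Difference = 35.22 − 47.05 = -11.83 percentage points.

-11.83 percentage points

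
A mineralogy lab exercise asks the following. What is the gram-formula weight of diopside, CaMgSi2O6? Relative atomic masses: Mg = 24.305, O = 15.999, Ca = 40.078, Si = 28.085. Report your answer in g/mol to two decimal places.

216.55 g/mol

The formula mass is the sum 1(40.078) + 1(24.305) + 2(28.085) + 6(15.999).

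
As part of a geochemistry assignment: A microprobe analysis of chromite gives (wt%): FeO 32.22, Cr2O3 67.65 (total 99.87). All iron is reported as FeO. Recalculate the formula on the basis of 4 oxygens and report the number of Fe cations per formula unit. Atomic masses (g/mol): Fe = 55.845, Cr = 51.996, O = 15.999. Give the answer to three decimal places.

1.006 Fe apfu

FeO: 32.22/71.844 = 0.44847 mol → 0.44847 mol Fe, 0.44847 mol O.
Cr2O3: 67.65/151.989 = 0.44510 mol → 0.89020 mol Cr, 1.33530 mol O.
Total oxygen = 1.78377 mol. Normalization factor = 4/1.78377 = 2.24244.
Fe per 4 O = 0.44847 × 2.24244 = 1.006.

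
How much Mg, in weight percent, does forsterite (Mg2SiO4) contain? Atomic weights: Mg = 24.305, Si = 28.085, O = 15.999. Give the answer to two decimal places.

34.55 weight percent

Molar mass of Mg2SiO4: 2×24.305 + 1×28.085 + 4×15.999 = 140.691 g/mol.
Mass of Mg per formula unit: 2 × 24.305 = 48.610 g.
Weight fraction Mg = 48.610 / 140.691 = 0.3455.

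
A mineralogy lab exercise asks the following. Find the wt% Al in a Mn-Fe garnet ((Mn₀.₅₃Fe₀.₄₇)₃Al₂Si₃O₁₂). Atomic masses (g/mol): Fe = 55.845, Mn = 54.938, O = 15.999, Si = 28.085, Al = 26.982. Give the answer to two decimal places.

Formula mass = 1.59*54.938 + 1.41*55.845 + 2*26.982 + 3*28.085 + 12*15.999 = 496.300 g/mol, of which 53.964 g is Al.
So Al makes up 53.964/496.300 = 0.1087 of the mass, i.e. 10.87%.

10.87 wt%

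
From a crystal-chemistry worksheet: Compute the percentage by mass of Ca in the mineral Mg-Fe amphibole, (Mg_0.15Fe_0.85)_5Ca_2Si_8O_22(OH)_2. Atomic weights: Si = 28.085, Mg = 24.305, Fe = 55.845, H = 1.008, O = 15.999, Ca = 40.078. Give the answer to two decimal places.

Molar mass of (Mg_0.15Fe_0.85)_5Ca_2Si_8O_22(OH)_2: 0.75*24.305 + 4.25*55.845 + 2*40.078 + 8*28.085 + 24*15.999 + 2*1.008 = 946.398 g/mol.
Mass of Ca per formula unit: 2 × 40.078 = 80.156 g.
Weight fraction Ca = 80.156 / 946.398 = 0.0847.

8.47 weight percent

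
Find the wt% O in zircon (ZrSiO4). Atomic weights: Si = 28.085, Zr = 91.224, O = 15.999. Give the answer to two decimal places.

Molar mass of ZrSiO4: 1*91.224 + 1*28.085 + 4*15.999 = 183.305 g/mol.
Mass of O per formula unit: 4 × 15.999 = 63.996 g.
Weight fraction O = 63.996 / 183.305 = 0.3491.

34.91 mass %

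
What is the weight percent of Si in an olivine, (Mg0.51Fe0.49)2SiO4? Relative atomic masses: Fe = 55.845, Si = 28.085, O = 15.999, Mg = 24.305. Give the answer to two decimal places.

Formula mass = 1.02*24.305 + 0.98*55.845 + 1*28.085 + 4*15.999 = 171.600 g/mol, of which 28.085 g is Si.
So Si makes up 28.085/171.600 = 0.1637 of the mass, i.e. 16.37%.

16.37 mass %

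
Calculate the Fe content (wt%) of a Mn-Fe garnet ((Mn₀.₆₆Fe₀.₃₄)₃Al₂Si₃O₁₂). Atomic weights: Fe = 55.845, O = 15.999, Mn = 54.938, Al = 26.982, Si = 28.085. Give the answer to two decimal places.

11.49 wt%

Molar mass of (Mn₀.₆₆Fe₀.₃₄)₃Al₂Si₃O₁₂: 1.98*54.938 + 1.02*55.845 + 2*26.982 + 3*28.085 + 12*15.999 = 495.946 g/mol.
Mass of Fe per formula unit: 1.02 × 55.845 = 56.962 g.
Weight fraction Fe = 56.962 / 495.946 = 0.1149.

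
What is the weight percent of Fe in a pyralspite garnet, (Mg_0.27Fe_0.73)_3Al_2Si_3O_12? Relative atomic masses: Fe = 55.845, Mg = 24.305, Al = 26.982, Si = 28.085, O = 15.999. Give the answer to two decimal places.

M((Mg_0.27Fe_0.73)_3Al_2Si_3O_12) = 472.195 g/mol.
Fe contributes 2.19 × 55.845 = 122.301 g per mole.
122.301/472.195 = 0.2590 → 25.90%.

25.90 wt%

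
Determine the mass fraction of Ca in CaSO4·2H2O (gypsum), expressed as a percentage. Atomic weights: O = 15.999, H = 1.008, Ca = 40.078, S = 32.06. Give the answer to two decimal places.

23.28 wt%

Formula mass = 1*40.078 + 1*32.06 + 6*15.999 + 4*1.008 = 172.164 g/mol, of which 40.078 g is Ca.
So Ca makes up 40.078/172.164 = 0.2328 of the mass, i.e. 23.28%.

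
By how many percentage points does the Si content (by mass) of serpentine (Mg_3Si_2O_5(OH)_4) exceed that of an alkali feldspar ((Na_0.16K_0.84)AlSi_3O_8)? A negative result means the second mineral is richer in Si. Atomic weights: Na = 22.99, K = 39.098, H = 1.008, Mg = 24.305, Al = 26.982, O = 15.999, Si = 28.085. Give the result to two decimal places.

M(Mg_3Si_2O_5(OH)_4) = 277.108 g/mol, so wt% Si = 56.170/277.108 × 100 = 20.27%.
M((Na_0.16K_0.84)AlSi_3O_8) = 275.750 g/mol, so wt% Si = 84.255/275.750 × 100 = 30.55%.
20.27 − 30.55 = -10.28 pp.

-10.28 percentage points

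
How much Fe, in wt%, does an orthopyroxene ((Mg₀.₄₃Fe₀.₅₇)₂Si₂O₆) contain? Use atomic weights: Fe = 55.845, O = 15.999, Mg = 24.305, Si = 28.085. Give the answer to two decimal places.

M((Mg₀.₄₃Fe₀.₅₇)₂Si₂O₆) = 236.730 g/mol.
Fe contributes 1.14 × 55.845 = 63.663 g per mole.
63.663/236.730 = 0.2689 → 26.89%.

26.89 wt%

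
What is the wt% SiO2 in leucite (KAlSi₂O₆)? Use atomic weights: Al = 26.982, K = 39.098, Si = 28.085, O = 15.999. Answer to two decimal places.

55.06 wt%

Formula mass = 218.244 g/mol.
2 Si → 2.0000 mol SiO2 per formula unit; M(SiO2) = 60.083, so SiO2 mass = 120.166 g.
120.166/218.244 × 100 = 55.06 wt%.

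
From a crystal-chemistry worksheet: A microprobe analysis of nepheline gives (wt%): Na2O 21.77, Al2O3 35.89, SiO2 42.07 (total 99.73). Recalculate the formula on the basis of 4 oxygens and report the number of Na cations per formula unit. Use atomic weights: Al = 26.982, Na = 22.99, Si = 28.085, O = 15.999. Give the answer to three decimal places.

Na2O (M=61.979): mol = 0.35125; Na = 0.70250, O = 0.35125.
Al2O3 (M=101.961): mol = 0.35200; Al = 0.70400, O = 1.05600.
SiO2 (M=60.083): mol = 0.70020; Si = 0.70020, O = 1.40040.
ΣO = 2.80765; factor = 4/ΣO = 1.42468.
Na apfu = 0.70250 × 1.42468 = 1.001.

1.001 Na apfu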